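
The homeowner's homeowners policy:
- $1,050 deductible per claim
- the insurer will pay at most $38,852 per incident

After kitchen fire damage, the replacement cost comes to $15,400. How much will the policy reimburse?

$14,350

Less the $1,050 deductible: $15,400 − $1,050 = $14,350.
That's under the $38,852 cap, so the insurer reimburses the full $14,350.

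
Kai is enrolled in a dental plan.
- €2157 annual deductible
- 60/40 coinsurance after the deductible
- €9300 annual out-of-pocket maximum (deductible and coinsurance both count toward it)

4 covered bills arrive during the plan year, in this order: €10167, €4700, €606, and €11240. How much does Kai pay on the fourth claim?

#1 (€10167): €2157 to deductible, leaving €8010; 40% of €8010 = €3204. Cost to patient: €5361. OOP to date €5361.
#2 (€4700): 40% coinsurance on €4700 = €1880. Patient pays €1880; OOP now €7241.
#3 (€606): deductible already satisfied, so patient's share is 40% × €606 = €242.40. Patient pays €242.40; OOP now €7483.40.
#4 (€11240): deductible met; 40% of €11240 = €4496. Adding that to €7483.40 gives €11979.40, past the €9300 cap; patient pays only €9300 − €7483.40 = €1816.60.

€1816.60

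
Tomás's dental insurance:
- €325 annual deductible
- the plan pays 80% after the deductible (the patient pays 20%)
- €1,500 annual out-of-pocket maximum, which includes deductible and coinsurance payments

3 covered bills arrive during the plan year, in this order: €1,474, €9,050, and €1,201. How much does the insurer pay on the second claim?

€8,104.80

Claim 1 (€1,474): €325 finishes the deductible; €1,149 goes to coinsurance; coinsurance €1,149 × 20% = €229.80. Patient owes €554.80 (running OOP €554.80). Plan pays €1,474 − €554.80 = €919.20.
Claim 2 (€9,050): deductible met; 20% of €9,050 = €1,810. OOP would hit €2,364.80 > €1,500, so the cap limits the patient to €1,500 − €554.80 = €945.20. Insurer: €9,050 − €945.20 = €8,104.80.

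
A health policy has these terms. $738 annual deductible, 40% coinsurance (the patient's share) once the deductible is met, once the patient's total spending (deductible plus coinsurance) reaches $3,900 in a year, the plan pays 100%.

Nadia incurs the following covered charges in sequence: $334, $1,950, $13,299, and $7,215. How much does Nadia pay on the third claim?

#1 ($334): all of it applies to the deductible. Patient pays $334; OOP now $334.
#2 ($1,950): $404 finishes the deductible; $1,546 goes to coinsurance; coinsurance $1,546 × 40% = $618.40. Cost to patient: $1,022.40. OOP to date $1,356.40.
#3 ($13,299): 40% coinsurance on $13,299 = $5,319.60. That would push OOP to $6,676, over the $3,900 cap, so patient pays $3,900 − $1,356.40 = $2,543.60.

$2,543.60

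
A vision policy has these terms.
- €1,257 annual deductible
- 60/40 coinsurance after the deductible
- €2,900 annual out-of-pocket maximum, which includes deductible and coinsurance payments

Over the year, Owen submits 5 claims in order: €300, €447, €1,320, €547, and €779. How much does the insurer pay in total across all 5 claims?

€1,281.60

Claim 1 (€300): fully absorbed by the deductible. Cost to member: €300. OOP to date €300. Plan pays €300 − €300 = €0.
Claim 2 (€447): all of it applies to the deductible. Cost to member: €447. OOP to date €747. Insurer: €447 − €447 = €0.
Claim 3 (€1,320): €510 to deductible, leaving €810; 40% of €810 = €324. Cost to member: €834. OOP to date €1,581. Plan pays €1,320 − €834 = €486.
Claim 4 (€547): 40% coinsurance on €547 = €218.80. Member pays €218.80; OOP now €1,799.80. Insurer: €547 − €218.80 = €328.20.
Claim 5 (€779): deductible met; 40% of €779 = €311.60. Member owes €311.60 (running OOP €2,111.40). Insurer: €779 − €311.60 = €467.40.
Insurer total: €0 + €0 + €486 + €328.20 + €467.40 = €1,281.60.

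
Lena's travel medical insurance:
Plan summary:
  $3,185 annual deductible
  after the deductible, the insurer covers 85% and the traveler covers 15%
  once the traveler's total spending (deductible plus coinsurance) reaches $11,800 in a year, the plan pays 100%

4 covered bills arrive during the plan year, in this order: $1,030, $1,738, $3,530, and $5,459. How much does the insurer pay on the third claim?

Claim 1 ($1,030): entire amount goes to the deductible. Traveler owes $1,030 (running OOP $1,030). Plan pays $1,030 − $1,030 = $0.
Claim 2 ($1,738): fully absorbed by the deductible. Traveler owes $1,738 (running OOP $2,768). Insurer: $1,738 − $1,738 = $0.
Claim 3 ($3,530): deductible takes $417, $3,113 remains; coinsurance $3,113 × 15% = $466.95. Cost to traveler: $883.95. OOP to date $3,651.95. Insurer: $3,530 − $883.95 = $2,646.05.

$2,646.05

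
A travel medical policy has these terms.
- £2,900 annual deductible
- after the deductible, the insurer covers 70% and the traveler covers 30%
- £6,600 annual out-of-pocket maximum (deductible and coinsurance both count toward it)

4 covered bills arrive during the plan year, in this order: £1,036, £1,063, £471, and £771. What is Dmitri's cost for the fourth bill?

Bill 1, £1,036: all of it applies to the deductible. Traveler pays £1,036; OOP now £1,036.
Bill 2, £1,063: fully absorbed by the deductible. Traveler owes £1,063 (running OOP £2,099).
Bill 3, £471: fully absorbed by the deductible. Traveler owes £471 (running OOP £2,570).
Bill 4, £771: deductible takes £330, £441 remains; traveler's 30% is £132.30. Traveler owes £462.30 (running OOP £3,032.30).

£462.30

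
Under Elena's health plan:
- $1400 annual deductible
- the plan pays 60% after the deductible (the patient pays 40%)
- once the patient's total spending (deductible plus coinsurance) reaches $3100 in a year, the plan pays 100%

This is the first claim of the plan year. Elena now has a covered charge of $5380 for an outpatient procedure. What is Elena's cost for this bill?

Nothing has been paid toward the $1400 deductible, so the first $1400 of this charge is applied there.
After the $1400 deductible portion, $5380 − $1400 = $3980 is subject to coinsurance.
Patient's 40% share of $3980 is $1592.
That puts the patient's cost at $1400 + $1592 = $2992 before any cap.
Year-to-date out-of-pocket becomes $0 + $2992 = $2992, still under the $3100 maximum, so no cap applies.

$2992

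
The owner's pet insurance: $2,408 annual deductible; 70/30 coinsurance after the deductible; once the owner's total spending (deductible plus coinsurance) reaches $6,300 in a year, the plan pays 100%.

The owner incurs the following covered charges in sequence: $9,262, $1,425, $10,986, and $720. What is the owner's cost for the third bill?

$1,408.30

Claim 1 ($9,262): $2,408 to deductible, leaving $6,854; coinsurance $6,854 × 30% = $2,056.20. Owner pays $4,464.20; OOP now $4,464.20.
Claim 2 ($1,425): 30% coinsurance on $1,425 = $427.50. Cost to owner: $427.50. OOP to date $4,891.70.
Claim 3 ($10,986): deductible met; 30% of $10,986 = $3,295.80. OOP would hit $8,187.50 > $6,300, so the cap limits the owner to $6,300 − $4,891.70 = $1,408.30.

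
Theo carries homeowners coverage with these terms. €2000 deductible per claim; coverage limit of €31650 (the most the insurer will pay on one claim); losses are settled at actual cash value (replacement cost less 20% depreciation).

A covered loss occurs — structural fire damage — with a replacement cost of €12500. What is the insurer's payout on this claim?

Depreciate 20%: the covered value is €12500 × 0.8 = €10000.
Less the €2000 deductible: €10000 − €2000 = €8000.
€8000 is within the €31650 limit, so the insurer pays €8000.

€8000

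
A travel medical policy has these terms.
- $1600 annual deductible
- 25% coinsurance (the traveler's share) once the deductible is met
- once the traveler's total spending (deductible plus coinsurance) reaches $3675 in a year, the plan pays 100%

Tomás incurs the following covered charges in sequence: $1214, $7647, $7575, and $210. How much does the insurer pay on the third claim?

Claim 1 — $1214: entire amount goes to the deductible. Cost to traveler: $1214. OOP to date $1214. Insurer: $1214 − $1214 = $0.
Claim 2 — $7647: $386 finishes the deductible; $7261 goes to coinsurance; 25% of $7261 = $1815.25. Traveler owes $2201.25 (running OOP $3415.25). Insurer: $7647 − $2201.25 = $5445.75.
Claim 3 — $7575: 25% coinsurance on $7575 = $1893.75. That would push OOP to $5309, over the $3675 cap, so traveler pays $3675 − $3415.25 = $259.75. Insurer: $7575 − $259.75 = $7315.25.

$7315.25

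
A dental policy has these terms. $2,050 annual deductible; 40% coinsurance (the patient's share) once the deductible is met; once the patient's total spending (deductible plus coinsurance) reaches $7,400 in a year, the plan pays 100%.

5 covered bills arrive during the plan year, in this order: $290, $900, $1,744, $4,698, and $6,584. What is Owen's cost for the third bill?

Claim 1 — $290: all of it applies to the deductible. Cost to patient: $290. OOP to date $290.
Claim 2 — $900: entire amount goes to the deductible. Patient pays $900; OOP now $1,190.
Claim 3 — $1,744: deductible takes $860, $884 remains; coinsurance $884 × 40% = $353.60. Cost to patient: $1,213.60. OOP to date $2,403.60.

$1,213.60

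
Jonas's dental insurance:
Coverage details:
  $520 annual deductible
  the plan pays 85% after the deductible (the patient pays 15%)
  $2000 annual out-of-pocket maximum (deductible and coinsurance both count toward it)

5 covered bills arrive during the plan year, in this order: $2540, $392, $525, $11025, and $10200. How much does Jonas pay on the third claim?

Claim 1 ($2540): $520 finishes the deductible; $2020 goes to coinsurance; coinsurance $2020 × 15% = $303. Patient owes $823 (running OOP $823).
Claim 2 ($392): 15% coinsurance on $392 = $58.80. Patient owes $58.80 (running OOP $881.80).
Claim 3 ($525): deductible met; 15% of $525 = $78.75. Cost to patient: $78.75. OOP to date $960.55.

$78.75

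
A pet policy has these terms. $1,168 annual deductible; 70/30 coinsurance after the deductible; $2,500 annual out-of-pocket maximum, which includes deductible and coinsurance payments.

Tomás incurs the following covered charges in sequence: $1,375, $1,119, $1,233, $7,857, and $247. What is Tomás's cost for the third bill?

Claim 1 — $1,375: $1,168 to deductible, leaving $207; 30% of $207 = $62.10. Owner pays $1,230.10; OOP now $1,230.10.
Claim 2 — $1,119: deductible already satisfied, so owner's share is 30% × $1,119 = $335.70. Owner owes $335.70 (running OOP $1,565.80).
Claim 3 — $1,233: deductible met; 30% of $1,233 = $369.90. Owner pays $369.90; OOP now $1,935.70.

$369.90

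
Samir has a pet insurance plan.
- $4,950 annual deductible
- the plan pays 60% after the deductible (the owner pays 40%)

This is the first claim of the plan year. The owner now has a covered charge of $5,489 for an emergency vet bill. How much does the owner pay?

$5,165.60

Deductible not yet touched, so the first $4,950 of the bill goes to the deductible.
The remaining $539 (= $5,489 − $4,950) moves to coinsurance.
Owner's 40% share of $539 is $215.60.
So the owner owes $4,950 + $215.60 = $5,165.60.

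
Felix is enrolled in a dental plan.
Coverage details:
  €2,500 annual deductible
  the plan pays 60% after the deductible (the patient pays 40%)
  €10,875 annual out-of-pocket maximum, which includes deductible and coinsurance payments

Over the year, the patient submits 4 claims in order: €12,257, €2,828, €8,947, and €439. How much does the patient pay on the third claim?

Claim 1 (€12,257): €2,500 finishes the deductible; €9,757 goes to coinsurance; 40% of €9,757 = €3,902.80. Cost to patient: €6,402.80. OOP to date €6,402.80.
Claim 2 (€2,828): deductible met; 40% of €2,828 = €1,131.20. Patient pays €1,131.20; OOP now €7,534.
Claim 3 (€8,947): deductible met; 40% of €8,947 = €3,578.80. OOP would hit €11,112.80 > €10,875, so the cap limits the patient to €10,875 − €7,534 = €3,341.

€3,341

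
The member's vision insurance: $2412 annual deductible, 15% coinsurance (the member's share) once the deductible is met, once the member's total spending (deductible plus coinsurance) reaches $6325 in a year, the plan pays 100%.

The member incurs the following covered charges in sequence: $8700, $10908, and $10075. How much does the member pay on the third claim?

Claim 1 — $8700: deductible takes $2412, $6288 remains; member's 15% is $943.20. Member owes $3355.20 (running OOP $3355.20).
Claim 2 — $10908: deductible already satisfied, so member's share is 15% × $10908 = $1636.20. Member pays $1636.20; OOP now $4991.40.
Claim 3 — $10075: deductible met; 15% of $10075 = $1511.25. That would push OOP to $6502.65, over the $6325 cap, so member pays $6325 − $4991.40 = $1333.60.

$1333.60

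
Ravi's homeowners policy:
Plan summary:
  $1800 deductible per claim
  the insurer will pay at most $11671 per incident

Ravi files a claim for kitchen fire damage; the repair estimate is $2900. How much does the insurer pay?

Less the $1800 deductible: $2900 − $1800 = $1100.
That's under the $11671 cap, so the insurer reimburses the full $1100.

$1100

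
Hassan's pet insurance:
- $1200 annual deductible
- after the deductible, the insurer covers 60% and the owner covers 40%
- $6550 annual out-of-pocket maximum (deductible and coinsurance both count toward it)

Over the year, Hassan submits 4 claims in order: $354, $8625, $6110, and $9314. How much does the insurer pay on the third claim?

Claim 1 ($354): fully absorbed by the deductible. Owner pays $354; OOP now $354. Insurer: $354 − $354 = $0.
Claim 2 ($8625): deductible takes $846, $7779 remains; owner's 40% is $3111.60. Owner pays $3957.60; OOP now $4311.60. Plan pays $8625 − $3957.60 = $4667.40.
Claim 3 ($6110): deductible already satisfied, so owner's share is 40% × $6110 = $2444. OOP would hit $6755.60 > $6550, so the cap limits the owner to $6550 − $4311.60 = $2238.40. Plan pays $6110 − $2238.40 = $3871.60.

$3871.60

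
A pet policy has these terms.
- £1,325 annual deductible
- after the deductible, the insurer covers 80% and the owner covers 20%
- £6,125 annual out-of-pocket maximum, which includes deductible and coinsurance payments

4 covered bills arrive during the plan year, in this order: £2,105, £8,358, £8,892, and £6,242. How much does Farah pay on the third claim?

£1,778.40

#1 (£2,105): £1,325 finishes the deductible; £780 goes to coinsurance; owner's 20% is £156. Owner owes £1,481 (running OOP £1,481).
#2 (£8,358): deductible met; 20% of £8,358 = £1,671.60. Cost to owner: £1,671.60. OOP to date £3,152.60.
#3 (£8,892): deductible already satisfied, so owner's share is 20% × £8,892 = £1,778.40. Cost to owner: £1,778.40. OOP to date £4,931.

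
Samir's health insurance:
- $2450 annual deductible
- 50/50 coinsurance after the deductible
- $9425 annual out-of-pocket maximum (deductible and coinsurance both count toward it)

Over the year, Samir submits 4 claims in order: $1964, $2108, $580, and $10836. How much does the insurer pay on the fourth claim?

$5418

Claim 1 — $1964: all of it applies to the deductible. Patient pays $1964; OOP now $1964. Plan pays $1964 − $1964 = $0.
Claim 2 — $2108: deductible takes $486, $1622 remains; 50% of $1622 = $811. Patient owes $1297 (running OOP $3261). Insurer: $2108 − $1297 = $811.
Claim 3 — $580: deductible already satisfied, so patient's share is 50% × $580 = $290. Patient pays $290; OOP now $3551. Insurer: $580 − $290 = $290.
Claim 4 — $10836: deductible met; 50% of $10836 = $5418. Patient owes $5418 (running OOP $8969). Insurer: $10836 − $5418 = $5418.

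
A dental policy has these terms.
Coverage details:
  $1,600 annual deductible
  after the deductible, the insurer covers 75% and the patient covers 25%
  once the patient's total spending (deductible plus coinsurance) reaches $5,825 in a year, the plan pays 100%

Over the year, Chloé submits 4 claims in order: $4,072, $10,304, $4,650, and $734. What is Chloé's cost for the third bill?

$1,031

Claim 1 — $4,072: $1,600 finishes the deductible; $2,472 goes to coinsurance; 25% of $2,472 = $618. Patient owes $2,218 (running OOP $2,218).
Claim 2 — $10,304: deductible already satisfied, so patient's share is 25% × $10,304 = $2,576. Patient owes $2,576 (running OOP $4,794).
Claim 3 — $4,650: deductible met; 25% of $4,650 = $1,162.50. Adding that to $4,794 gives $5,956.50, past the $5,825 cap; patient pays only $5,825 − $4,794 = $1,031.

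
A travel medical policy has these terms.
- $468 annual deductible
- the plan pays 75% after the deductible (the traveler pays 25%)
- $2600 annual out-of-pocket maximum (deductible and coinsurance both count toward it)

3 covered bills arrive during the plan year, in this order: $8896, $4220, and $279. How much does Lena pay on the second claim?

$25

Claim 1 ($8896): $468 finishes the deductible; $8428 goes to coinsurance; coinsurance $8428 × 25% = $2107. Traveler owes $2575 (running OOP $2575).
Claim 2 ($4220): deductible met; 25% of $4220 = $1055. OOP would hit $3630 > $2600, so the cap limits the traveler to $2600 − $2575 = $25.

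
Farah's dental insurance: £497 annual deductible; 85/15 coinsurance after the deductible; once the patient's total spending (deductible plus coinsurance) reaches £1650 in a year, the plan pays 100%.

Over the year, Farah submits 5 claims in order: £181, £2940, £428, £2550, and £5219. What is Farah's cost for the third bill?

£64.20

Claim 1 (£181): entire amount goes to the deductible. Cost to patient: £181. OOP to date £181.
Claim 2 (£2940): £316 finishes the deductible; £2624 goes to coinsurance; coinsurance £2624 × 15% = £393.60. Patient owes £709.60 (running OOP £890.60).
Claim 3 (£428): 15% coinsurance on £428 = £64.20. Patient pays £64.20; OOP now £954.80.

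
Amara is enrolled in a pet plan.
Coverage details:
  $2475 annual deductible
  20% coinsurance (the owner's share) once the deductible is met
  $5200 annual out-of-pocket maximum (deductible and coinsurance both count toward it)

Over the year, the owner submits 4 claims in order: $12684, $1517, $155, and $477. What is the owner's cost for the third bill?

Claim 1 ($12684): deductible takes $2475, $10209 remains; owner's 20% is $2041.80. Owner pays $4516.80; OOP now $4516.80.
Claim 2 ($1517): deductible met; 20% of $1517 = $303.40. Owner owes $303.40 (running OOP $4820.20).
Claim 3 ($155): deductible met; 20% of $155 = $31. Cost to owner: $31. OOP to date $4851.20.

$31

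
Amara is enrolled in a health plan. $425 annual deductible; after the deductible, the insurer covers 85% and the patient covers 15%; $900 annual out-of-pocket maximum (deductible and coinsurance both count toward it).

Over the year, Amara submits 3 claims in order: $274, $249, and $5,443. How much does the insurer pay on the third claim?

Claim 1 ($274): fully absorbed by the deductible. Patient owes $274 (running OOP $274). Insurer: $274 − $274 = $0.
Claim 2 ($249): deductible takes $151, $98 remains; patient's 15% is $14.70. Cost to patient: $165.70. OOP to date $439.70. Insurer: $249 − $165.70 = $83.30.
Claim 3 ($5,443): deductible met; 15% of $5,443 = $816.45. Adding that to $439.70 gives $1,256.15, past the $900 cap; patient pays only $900 − $439.70 = $460.30. Insurer: $5,443 − $460.30 = $4,982.70.

$4,982.70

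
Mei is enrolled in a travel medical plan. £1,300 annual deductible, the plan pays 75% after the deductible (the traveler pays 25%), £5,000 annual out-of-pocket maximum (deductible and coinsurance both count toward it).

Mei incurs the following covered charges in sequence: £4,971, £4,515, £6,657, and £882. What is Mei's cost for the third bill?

Bill 1, £4,971: £1,300 to deductible, leaving £3,671; traveler's 25% is £917.75. Cost to traveler: £2,217.75. OOP to date £2,217.75.
Bill 2, £4,515: deductible met; 25% of £4,515 = £1,128.75. Traveler owes £1,128.75 (running OOP £3,346.50).
Bill 3, £6,657: 25% coinsurance on £6,657 = £1,664.25. OOP would hit £5,010.75 > £5,000, so the cap limits the traveler to £5,000 − £3,346.50 = £1,653.50.

£1,653.50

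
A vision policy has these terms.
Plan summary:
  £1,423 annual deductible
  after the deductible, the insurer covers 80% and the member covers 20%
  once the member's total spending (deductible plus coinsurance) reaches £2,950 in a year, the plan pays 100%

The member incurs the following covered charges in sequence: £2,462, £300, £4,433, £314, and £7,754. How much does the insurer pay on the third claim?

£3,546.40

Bill 1, £2,462: deductible takes £1,423, £1,039 remains; coinsurance £1,039 × 20% = £207.80. Member owes £1,630.80 (running OOP £1,630.80). Plan pays £2,462 − £1,630.80 = £831.20.
Bill 2, £300: deductible already satisfied, so member's share is 20% × £300 = £60. Cost to member: £60. OOP to date £1,690.80. Plan pays £300 − £60 = £240.
Bill 3, £4,433: 20% coinsurance on £4,433 = £886.60. Member owes £886.60 (running OOP £2,577.40). Insurer: £4,433 − £886.60 = £3,546.40.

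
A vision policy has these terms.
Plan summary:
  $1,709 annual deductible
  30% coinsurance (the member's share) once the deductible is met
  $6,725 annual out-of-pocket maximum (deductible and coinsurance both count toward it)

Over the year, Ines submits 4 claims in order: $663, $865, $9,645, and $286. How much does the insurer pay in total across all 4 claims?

$6,825

Claim 1 — $663: entire amount goes to the deductible. Member pays $663; OOP now $663. Plan pays $663 − $663 = $0.
Claim 2 — $865: entire amount goes to the deductible. Cost to member: $865. OOP to date $1,528. Plan pays $865 − $865 = $0.
Claim 3 — $9,645: $181 finishes the deductible; $9,464 goes to coinsurance; coinsurance $9,464 × 30% = $2,839.20. Member pays $3,020.20; OOP now $4,548.20. Plan pays $9,645 − $3,020.20 = $6,624.80.
Claim 4 — $286: deductible met; 30% of $286 = $85.80. Member owes $85.80 (running OOP $4,634). Insurer: $286 − $85.80 = $200.20.
Insurer total = bills − member's total = $11,459 − $4,634 = $6,825.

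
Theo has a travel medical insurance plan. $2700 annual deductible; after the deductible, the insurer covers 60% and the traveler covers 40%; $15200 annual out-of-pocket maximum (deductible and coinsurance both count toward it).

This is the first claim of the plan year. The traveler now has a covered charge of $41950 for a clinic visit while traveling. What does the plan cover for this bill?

$26750

The full $2700 deductible is still open; $2700 of this bill applies to it.
After the $2700 deductible portion, $41950 − $2700 = $39250 is subject to coinsurance.
40% of $39250 = $15700 falls to the traveler.
So the traveler owes $2700 + $15700 = $18400 before any cap.
Year-to-date out-of-pocket would reach $0 + $18400 = $18400, above the $15200 maximum, so the traveler pays only $15200 − $0 = $15200.
Insurer pays the balance: $41950 − $15200 = $26750.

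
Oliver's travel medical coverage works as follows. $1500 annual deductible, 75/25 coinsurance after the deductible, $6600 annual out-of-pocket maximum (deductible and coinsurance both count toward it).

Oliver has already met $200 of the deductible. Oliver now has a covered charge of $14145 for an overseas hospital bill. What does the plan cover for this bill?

Remaining deductible: $1500 − $200 = $1300.
After the $1300 deductible portion, $14145 − $1300 = $12845 is subject to coinsurance.
Traveler's 25% share of $12845 is $3211.25.
Traveler responsibility before any cap: $1300 + $3211.25 = $4511.25.
Total out-of-pocket so far would be $200 + $4511.25 = $4711.25, below the $6600 cap — no reduction.
Insurer pays the balance: $14145 − $4511.25 = $9633.75.

$9633.75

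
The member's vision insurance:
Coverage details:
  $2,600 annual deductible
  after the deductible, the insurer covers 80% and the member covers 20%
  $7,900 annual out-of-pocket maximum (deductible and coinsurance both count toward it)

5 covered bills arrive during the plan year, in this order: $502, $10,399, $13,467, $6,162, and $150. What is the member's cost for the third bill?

$2,693.40

Claim 1 — $502: all of it applies to the deductible. Member owes $502 (running OOP $502).
Claim 2 — $10,399: $2,098 finishes the deductible; $8,301 goes to coinsurance; 20% of $8,301 = $1,660.20. Member pays $3,758.20; OOP now $4,260.20.
Claim 3 — $13,467: deductible already satisfied, so member's share is 20% × $13,467 = $2,693.40. Cost to member: $2,693.40. OOP to date $6,953.60.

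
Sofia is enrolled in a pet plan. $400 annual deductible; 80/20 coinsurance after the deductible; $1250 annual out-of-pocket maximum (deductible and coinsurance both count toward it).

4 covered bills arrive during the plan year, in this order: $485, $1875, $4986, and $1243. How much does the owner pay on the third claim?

Claim 1 ($485): $400 finishes the deductible; $85 goes to coinsurance; owner's 20% is $17. Owner pays $417; OOP now $417.
Claim 2 ($1875): deductible already satisfied, so owner's share is 20% × $1875 = $375. Cost to owner: $375. OOP to date $792.
Claim 3 ($4986): deductible already satisfied, so owner's share is 20% × $4986 = $997.20. Adding that to $792 gives $1789.20, past the $1250 cap; owner pays only $1250 − $792 = $458.

$458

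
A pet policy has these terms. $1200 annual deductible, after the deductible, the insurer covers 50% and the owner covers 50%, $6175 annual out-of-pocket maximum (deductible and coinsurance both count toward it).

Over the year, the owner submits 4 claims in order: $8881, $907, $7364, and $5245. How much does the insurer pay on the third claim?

Claim 1 ($8881): $1200 finishes the deductible; $7681 goes to coinsurance; coinsurance $7681 × 50% = $3840.50. Owner owes $5040.50 (running OOP $5040.50). Plan pays $8881 − $5040.50 = $3840.50.
Claim 2 ($907): deductible met; 50% of $907 = $453.50. Owner pays $453.50; OOP now $5494. Plan pays $907 − $453.50 = $453.50.
Claim 3 ($7364): deductible already satisfied, so owner's share is 50% × $7364 = $3682. Adding that to $5494 gives $9176, past the $6175 cap; owner pays only $6175 − $5494 = $681. Plan pays $7364 − $681 = $6683.

$6683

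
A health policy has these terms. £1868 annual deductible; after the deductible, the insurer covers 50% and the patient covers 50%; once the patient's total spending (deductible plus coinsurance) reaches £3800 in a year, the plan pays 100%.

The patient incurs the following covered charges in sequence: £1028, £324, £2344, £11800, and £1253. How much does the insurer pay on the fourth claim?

£10782

Claim 1 — £1028: entire amount goes to the deductible. Patient owes £1028 (running OOP £1028). Insurer: £1028 − £1028 = £0.
Claim 2 — £324: fully absorbed by the deductible. Cost to patient: £324. OOP to date £1352. Insurer: £324 − £324 = £0.
Claim 3 — £2344: deductible takes £516, £1828 remains; 50% of £1828 = £914. Patient pays £1430; OOP now £2782. Plan pays £2344 − £1430 = £914.
Claim 4 — £11800: deductible already satisfied, so patient's share is 50% × £11800 = £5900. That would push OOP to £8682, over the £3800 cap, so patient pays £3800 − £2782 = £1018. Insurer: £11800 − £1018 = £10782.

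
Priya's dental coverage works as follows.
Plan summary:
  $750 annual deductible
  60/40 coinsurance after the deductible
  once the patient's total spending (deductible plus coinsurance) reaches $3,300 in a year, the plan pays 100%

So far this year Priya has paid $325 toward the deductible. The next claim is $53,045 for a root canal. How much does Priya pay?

$325 of the $750 deductible is already met, leaving $425.
The remaining $52,620 (= $53,045 − $425) moves to coinsurance.
Coinsurance: $52,620 × 40% = $21,048.
Patient responsibility before any cap: $425 + $21,048 = $21,473.
That would bring total out-of-pocket to $21,798, past the $3,300 cap. The patient is capped at $3,300 − $325 = $2,975 on this claim.

$2,975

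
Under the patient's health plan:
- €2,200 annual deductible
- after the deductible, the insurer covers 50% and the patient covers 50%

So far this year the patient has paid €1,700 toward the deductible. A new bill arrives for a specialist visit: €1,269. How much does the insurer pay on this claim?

Deductible still to meet: €2,200 − €1,700 = €500.
That leaves €1,269 − €500 = €769 for coinsurance.
Patient's 50% share of €769 is €384.50.
So the patient owes €500 + €384.50 = €884.50.
The insurer covers the remainder: €1,269 − €884.50 = €384.50.

€384.50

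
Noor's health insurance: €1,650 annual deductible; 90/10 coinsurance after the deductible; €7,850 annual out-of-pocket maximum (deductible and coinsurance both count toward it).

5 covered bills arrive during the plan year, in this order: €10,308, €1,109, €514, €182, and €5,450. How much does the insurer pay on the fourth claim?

€163.80

Bill 1, €10,308: €1,650 to deductible, leaving €8,658; coinsurance €8,658 × 10% = €865.80. Patient owes €2,515.80 (running OOP €2,515.80). Insurer: €10,308 − €2,515.80 = €7,792.20.
Bill 2, €1,109: deductible met; 10% of €1,109 = €110.90. Cost to patient: €110.90. OOP to date €2,626.70. Insurer: €1,109 − €110.90 = €998.10.
Bill 3, €514: deductible met; 10% of €514 = €51.40. Patient pays €51.40; OOP now €2,678.10. Insurer: €514 − €51.40 = €462.60.
Bill 4, €182: deductible already satisfied, so patient's share is 10% × €182 = €18.20. Patient owes €18.20 (running OOP €2,696.30). Insurer: €182 − €18.20 = €163.80.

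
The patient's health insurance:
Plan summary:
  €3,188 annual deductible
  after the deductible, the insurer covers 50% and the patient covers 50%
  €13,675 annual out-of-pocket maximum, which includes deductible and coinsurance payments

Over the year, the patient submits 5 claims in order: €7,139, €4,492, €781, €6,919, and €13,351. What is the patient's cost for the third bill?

Claim 1 — €7,139: deductible takes €3,188, €3,951 remains; patient's 50% is €1,975.50. Cost to patient: €5,163.50. OOP to date €5,163.50.
Claim 2 — €4,492: deductible met; 50% of €4,492 = €2,246. Cost to patient: €2,246. OOP to date €7,409.50.
Claim 3 — €781: 50% coinsurance on €781 = €390.50. Patient pays €390.50; OOP now €7,800.

€390.50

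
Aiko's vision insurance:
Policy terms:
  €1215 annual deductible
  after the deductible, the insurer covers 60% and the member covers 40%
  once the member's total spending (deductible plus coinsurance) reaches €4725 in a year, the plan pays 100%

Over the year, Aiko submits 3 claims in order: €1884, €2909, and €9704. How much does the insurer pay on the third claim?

€7625.20

Claim 1 (€1884): €1215 to deductible, leaving €669; member's 40% is €267.60. Member owes €1482.60 (running OOP €1482.60). Plan pays €1884 − €1482.60 = €401.40.
Claim 2 (€2909): deductible already satisfied, so member's share is 40% × €2909 = €1163.60. Member owes €1163.60 (running OOP €2646.20). Insurer: €2909 − €1163.60 = €1745.40.
Claim 3 (€9704): deductible already satisfied, so member's share is 40% × €9704 = €3881.60. OOP would hit €6527.80 > €4725, so the cap limits the member to €4725 − €2646.20 = €2078.80. Insurer: €9704 − €2078.80 = €7625.20.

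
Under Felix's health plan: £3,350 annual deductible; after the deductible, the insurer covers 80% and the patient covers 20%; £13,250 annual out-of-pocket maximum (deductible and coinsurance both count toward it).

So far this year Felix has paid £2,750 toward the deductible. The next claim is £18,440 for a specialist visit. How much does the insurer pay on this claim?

£14,272

Remaining deductible: £3,350 − £2,750 = £600.
The remaining £17,840 (= £18,440 − £600) moves to coinsurance.
20% of £17,840 = £3,568 falls to the patient.
So the patient owes £600 + £3,568 = £4,168 before any cap.
Total out-of-pocket so far would be £2,750 + £4,168 = £6,918, below the £13,250 cap — no reduction.
The insurer covers the remainder: £18,440 − £4,168 = £14,272.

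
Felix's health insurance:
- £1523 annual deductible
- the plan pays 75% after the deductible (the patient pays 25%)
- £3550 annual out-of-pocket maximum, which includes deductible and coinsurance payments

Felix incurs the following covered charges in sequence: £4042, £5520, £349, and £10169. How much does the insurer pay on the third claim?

£331.75

Bill 1, £4042: £1523 finishes the deductible; £2519 goes to coinsurance; 25% of £2519 = £629.75. Patient pays £2152.75; OOP now £2152.75. Insurer: £4042 − £2152.75 = £1889.25.
Bill 2, £5520: 25% coinsurance on £5520 = £1380. Patient pays £1380; OOP now £3532.75. Plan pays £5520 − £1380 = £4140.
Bill 3, £349: deductible met; 25% of £349 = £87.25. OOP would hit £3620 > £3550, so the cap limits the patient to £3550 − £3532.75 = £17.25. Plan pays £349 − £17.25 = £331.75.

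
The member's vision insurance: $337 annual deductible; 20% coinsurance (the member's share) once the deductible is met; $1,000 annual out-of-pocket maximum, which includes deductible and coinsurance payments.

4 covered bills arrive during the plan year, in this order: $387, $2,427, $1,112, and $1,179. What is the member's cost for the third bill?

$167.60

Bill 1, $387: deductible takes $337, $50 remains; 20% of $50 = $10. Member pays $347; OOP now $347.
Bill 2, $2,427: deductible already satisfied, so member's share is 20% × $2,427 = $485.40. Cost to member: $485.40. OOP to date $832.40.
Bill 3, $1,112: deductible already satisfied, so member's share is 20% × $1,112 = $222.40. OOP would hit $1,054.80 > $1,000, so the cap limits the member to $1,000 − $832.40 = $167.60.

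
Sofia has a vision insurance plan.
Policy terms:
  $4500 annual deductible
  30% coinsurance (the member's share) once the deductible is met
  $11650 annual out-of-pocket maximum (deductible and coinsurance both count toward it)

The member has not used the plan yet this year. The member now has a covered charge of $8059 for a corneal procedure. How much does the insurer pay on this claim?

Deductible not yet touched, so the first $4500 of the bill goes to the deductible.
After the $4500 deductible portion, $8059 − $4500 = $3559 is subject to coinsurance.
Coinsurance: $3559 × 30% = $1067.70.
That puts the member's cost at $4500 + $1067.70 = $5567.70 before any cap.
Year-to-date out-of-pocket becomes $0 + $5567.70 = $5567.70, still under the $11650 maximum, so no cap applies.
The insurer covers the remainder: $8059 − $5567.70 = $2491.30.

$2491.30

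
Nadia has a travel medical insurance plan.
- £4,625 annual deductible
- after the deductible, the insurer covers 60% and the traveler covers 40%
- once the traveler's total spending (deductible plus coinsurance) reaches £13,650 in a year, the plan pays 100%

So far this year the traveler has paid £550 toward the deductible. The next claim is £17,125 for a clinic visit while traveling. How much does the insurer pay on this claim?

£7,830

£550 of the £4,625 deductible is already met, leaving £4,075.
That leaves £17,125 − £4,075 = £13,050 for coinsurance.
Traveler's 40% share of £13,050 is £5,220.
Traveler responsibility before any cap: £4,075 + £5,220 = £9,295.
Year-to-date out-of-pocket becomes £550 + £9,295 = £9,845, still under the £13,650 maximum, so no cap applies.
Insurer pays the balance: £17,125 − £9,295 = £7,830.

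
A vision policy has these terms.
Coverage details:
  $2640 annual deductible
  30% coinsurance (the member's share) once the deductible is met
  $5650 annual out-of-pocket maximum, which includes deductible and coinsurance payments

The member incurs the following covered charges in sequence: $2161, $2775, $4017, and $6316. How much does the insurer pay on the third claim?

$2811.90

Claim 1 ($2161): all of it applies to the deductible. Cost to member: $2161. OOP to date $2161. Insurer: $2161 − $2161 = $0.
Claim 2 ($2775): deductible takes $479, $2296 remains; 30% of $2296 = $688.80. Member owes $1167.80 (running OOP $3328.80). Insurer: $2775 − $1167.80 = $1607.20.
Claim 3 ($4017): 30% coinsurance on $4017 = $1205.10. Member owes $1205.10 (running OOP $4533.90). Plan pays $4017 − $1205.10 = $2811.90.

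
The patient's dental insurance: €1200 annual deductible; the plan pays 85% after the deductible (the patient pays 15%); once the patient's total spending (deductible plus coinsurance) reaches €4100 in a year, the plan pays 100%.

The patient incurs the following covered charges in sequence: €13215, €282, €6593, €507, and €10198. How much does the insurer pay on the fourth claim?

Bill 1, €13215: deductible takes €1200, €12015 remains; 15% of €12015 = €1802.25. Patient pays €3002.25; OOP now €3002.25. Insurer: €13215 − €3002.25 = €10212.75.
Bill 2, €282: deductible already satisfied, so patient's share is 15% × €282 = €42.30. Cost to patient: €42.30. OOP to date €3044.55. Plan pays €282 − €42.30 = €239.70.
Bill 3, €6593: deductible met; 15% of €6593 = €988.95. Patient owes €988.95 (running OOP €4033.50). Plan pays €6593 − €988.95 = €5604.05.
Bill 4, €507: 15% coinsurance on €507 = €76.05. Adding that to €4033.50 gives €4109.55, past the €4100 cap; patient pays only €4100 − €4033.50 = €66.50. Insurer: €507 − €66.50 = €440.50.

€440.50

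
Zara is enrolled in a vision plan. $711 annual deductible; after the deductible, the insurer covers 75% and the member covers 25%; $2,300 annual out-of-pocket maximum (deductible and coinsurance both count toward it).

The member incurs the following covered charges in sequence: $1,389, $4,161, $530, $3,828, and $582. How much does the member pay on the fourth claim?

Bill 1, $1,389: $711 finishes the deductible; $678 goes to coinsurance; member's 25% is $169.50. Cost to member: $880.50. OOP to date $880.50.
Bill 2, $4,161: deductible already satisfied, so member's share is 25% × $4,161 = $1,040.25. Member owes $1,040.25 (running OOP $1,920.75).
Bill 3, $530: deductible met; 25% of $530 = $132.50. Cost to member: $132.50. OOP to date $2,053.25.
Bill 4, $3,828: 25% coinsurance on $3,828 = $957. Adding that to $2,053.25 gives $3,010.25, past the $2,300 cap; member pays only $2,300 − $2,053.25 = $246.75.

$246.75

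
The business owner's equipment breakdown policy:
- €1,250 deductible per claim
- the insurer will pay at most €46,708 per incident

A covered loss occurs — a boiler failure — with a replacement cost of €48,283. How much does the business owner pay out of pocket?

Subtract the deductible: €48,283 − €1,250 = €47,033.
€47,033 exceeds the €46,708 limit, so the insurer pays the limit: €46,708.
Business owner's share is the uncovered remainder: €48,283 − €46,708 = €1,575.

€1,575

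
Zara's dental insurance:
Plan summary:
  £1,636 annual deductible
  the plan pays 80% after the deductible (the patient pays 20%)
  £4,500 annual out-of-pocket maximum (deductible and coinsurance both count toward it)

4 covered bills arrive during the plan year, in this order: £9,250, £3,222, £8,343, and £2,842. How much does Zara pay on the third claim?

£696.80

#1 (£9,250): £1,636 finishes the deductible; £7,614 goes to coinsurance; 20% of £7,614 = £1,522.80. Patient owes £3,158.80 (running OOP £3,158.80).
#2 (£3,222): deductible already satisfied, so patient's share is 20% × £3,222 = £644.40. Patient owes £644.40 (running OOP £3,803.20).
#3 (£8,343): deductible met; 20% of £8,343 = £1,668.60. Adding that to £3,803.20 gives £5,471.80, past the £4,500 cap; patient pays only £4,500 − £3,803.20 = £696.80.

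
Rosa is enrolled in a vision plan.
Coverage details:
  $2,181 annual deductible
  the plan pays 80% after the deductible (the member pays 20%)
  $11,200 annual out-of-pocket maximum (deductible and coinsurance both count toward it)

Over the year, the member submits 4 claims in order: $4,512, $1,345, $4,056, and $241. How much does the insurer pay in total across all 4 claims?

$6,378.40

Claim 1 — $4,512: deductible takes $2,181, $2,331 remains; member's 20% is $466.20. Member owes $2,647.20 (running OOP $2,647.20). Insurer: $4,512 − $2,647.20 = $1,864.80.
Claim 2 — $1,345: deductible met; 20% of $1,345 = $269. Member owes $269 (running OOP $2,916.20). Insurer: $1,345 − $269 = $1,076.
Claim 3 — $4,056: deductible already satisfied, so member's share is 20% × $4,056 = $811.20. Member owes $811.20 (running OOP $3,727.40). Insurer: $4,056 − $811.20 = $3,244.80.
Claim 4 — $241: deductible met; 20% of $241 = $48.20. Member owes $48.20 (running OOP $3,775.60). Plan pays $241 − $48.20 = $192.80.
Insurer total = bills − member's total = $10,154 − $3,775.60 = $6,378.40.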